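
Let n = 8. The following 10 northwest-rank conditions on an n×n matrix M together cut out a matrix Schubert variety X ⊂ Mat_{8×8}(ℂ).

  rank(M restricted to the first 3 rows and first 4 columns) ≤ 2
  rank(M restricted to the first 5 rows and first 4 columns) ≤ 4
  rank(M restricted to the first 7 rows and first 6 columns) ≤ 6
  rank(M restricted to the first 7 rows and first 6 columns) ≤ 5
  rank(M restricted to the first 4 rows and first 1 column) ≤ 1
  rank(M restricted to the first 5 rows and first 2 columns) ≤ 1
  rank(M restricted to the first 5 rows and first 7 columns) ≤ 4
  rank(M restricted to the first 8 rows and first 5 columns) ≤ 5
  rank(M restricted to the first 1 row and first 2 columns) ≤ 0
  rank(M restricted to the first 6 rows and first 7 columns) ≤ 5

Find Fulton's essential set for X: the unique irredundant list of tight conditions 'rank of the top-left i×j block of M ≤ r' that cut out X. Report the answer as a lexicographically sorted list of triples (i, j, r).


Computing R[i][j] = min implied NW-rank bound (n=8, 10 conditions):

  i=1: 0, 0, 1, 1, 1, 1, 1, 1
  i=2: 1, 1, 2, 2, 2, 2, 2, 2
  i=3: 1, 1, 2, 2, 3, 3, 3, 3
  i=4: 1, 1, 2, 3, 4, 4, 4, 4
  i=5: 1, 1, 2, 3, 4, 4, 4, 5
  i=6: 1, 2, 3, 4, 5, 5, 5, 6
  i=7: 1, 2, 3, 4, 5, 5, 6, 7
  i=8: 1, 2, 3, 4, 5, 6, 7, 8

second differences of R give the permutation w = (3, 1, 5, 4, 8, 2, 7, 6).

|D(w)|=9, |Ess(w)|=5:

[(1, 2, 0), (3, 4, 2), (5, 2, 1), (5, 7, 4), (7, 6, 5)]


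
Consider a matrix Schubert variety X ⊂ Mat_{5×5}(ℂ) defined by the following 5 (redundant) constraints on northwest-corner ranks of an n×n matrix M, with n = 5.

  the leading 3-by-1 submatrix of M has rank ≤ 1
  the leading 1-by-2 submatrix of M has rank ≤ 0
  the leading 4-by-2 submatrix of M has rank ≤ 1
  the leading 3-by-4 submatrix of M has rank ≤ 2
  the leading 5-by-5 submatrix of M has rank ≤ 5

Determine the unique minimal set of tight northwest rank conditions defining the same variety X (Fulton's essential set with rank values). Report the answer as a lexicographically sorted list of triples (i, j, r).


Computing R[i][j] = min implied NW-rank bound (n=5, 5 conditions):

  R[1]: 0 | 0 | 1 | 1 | 1
  R[2]: 1 | 1 | 2 | 2 | 2
  R[3]: 1 | 1 | 2 | 2 | 3
  R[4]: 1 | 1 | 2 | 3 | 4
  R[5]: 1 | 2 | 3 | 4 | 5

the unique w with this rank table is (3, 1, 5, 4, 2).

3 SE-corners of the 5-cell Rothe diagram give Ess(w):

[(1, 2, 0), (3, 4, 2), (4, 2, 1)]


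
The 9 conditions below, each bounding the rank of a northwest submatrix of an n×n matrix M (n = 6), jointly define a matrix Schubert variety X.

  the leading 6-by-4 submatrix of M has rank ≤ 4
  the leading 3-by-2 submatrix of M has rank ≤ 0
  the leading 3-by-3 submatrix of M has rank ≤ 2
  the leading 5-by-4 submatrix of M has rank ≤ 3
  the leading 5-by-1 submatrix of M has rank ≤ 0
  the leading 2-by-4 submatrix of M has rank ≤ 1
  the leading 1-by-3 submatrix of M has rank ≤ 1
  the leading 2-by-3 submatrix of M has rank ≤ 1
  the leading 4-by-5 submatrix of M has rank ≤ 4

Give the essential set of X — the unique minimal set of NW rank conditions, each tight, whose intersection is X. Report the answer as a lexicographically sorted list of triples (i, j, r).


The tightest implied rank at each (i,j), from the 9 conditions:

  0 0 1 1 1 1
  0 0 1 1 2 2
  0 0 1 2 3 3
  0 1 2 3 4 4
  0 1 2 3 4 5
  1 2 3 4 5 6

hence w(1..6) = (3, 5, 4, 2, 6, 1).

|D(w)|=9, |Ess(w)|=3:

[(2, 4, 1), (3, 2, 0), (5, 1, 0)]


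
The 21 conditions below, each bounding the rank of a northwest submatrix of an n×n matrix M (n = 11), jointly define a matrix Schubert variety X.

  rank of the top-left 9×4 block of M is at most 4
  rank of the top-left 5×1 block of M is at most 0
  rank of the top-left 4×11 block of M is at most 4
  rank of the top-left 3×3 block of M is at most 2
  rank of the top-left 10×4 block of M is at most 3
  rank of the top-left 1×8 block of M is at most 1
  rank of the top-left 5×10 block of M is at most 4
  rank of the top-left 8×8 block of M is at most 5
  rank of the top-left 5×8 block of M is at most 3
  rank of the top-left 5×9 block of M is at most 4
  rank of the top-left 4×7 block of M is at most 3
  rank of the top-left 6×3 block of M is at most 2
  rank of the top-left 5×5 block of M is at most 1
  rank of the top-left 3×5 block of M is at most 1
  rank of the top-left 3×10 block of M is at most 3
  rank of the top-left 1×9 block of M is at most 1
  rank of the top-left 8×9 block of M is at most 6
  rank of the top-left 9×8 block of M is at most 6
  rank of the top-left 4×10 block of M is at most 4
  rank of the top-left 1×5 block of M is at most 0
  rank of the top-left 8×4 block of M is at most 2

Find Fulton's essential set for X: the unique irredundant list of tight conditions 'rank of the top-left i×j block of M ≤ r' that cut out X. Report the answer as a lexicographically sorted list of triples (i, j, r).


Recovering R(i,j) via the rank-extension bound from the 21 conditions:

  0  0  0  0  0  1  1  1  1  1  1
  0  1  1  1  1  2  2  2  2  2  2
  0  1  1  1  1  2  3  3  3  3  3
  0  1  1  1  1  2  3  3  4  4  4
  0  1  1  1  1  2  3  3  4  4  5
  1  2  2  2  2  3  4  4  5  5  6
  1  2  2  2  3  4  5  5  6  6  7
  1  2  2  2  3  4  5  5  6  7  8
  1  2  3  3  4  5  6  6  7  8  9
  1  2  3  3  4  5  6  7  8  9  10
  1  2  3  4  5  6  7  8  9  10  11

giving w = (6, 2, 7, 9, 11, 1, 5, 10, 3, 8, 4) via Δ²R.

Fulton essential set (8 of the 27 Rothe cells):

[(1, 5, 0), (5, 1, 0), (5, 5, 1), (5, 8, 3), (5, 10, 4), (8, 4, 2), (8, 8, 5), (10, 4, 3)]


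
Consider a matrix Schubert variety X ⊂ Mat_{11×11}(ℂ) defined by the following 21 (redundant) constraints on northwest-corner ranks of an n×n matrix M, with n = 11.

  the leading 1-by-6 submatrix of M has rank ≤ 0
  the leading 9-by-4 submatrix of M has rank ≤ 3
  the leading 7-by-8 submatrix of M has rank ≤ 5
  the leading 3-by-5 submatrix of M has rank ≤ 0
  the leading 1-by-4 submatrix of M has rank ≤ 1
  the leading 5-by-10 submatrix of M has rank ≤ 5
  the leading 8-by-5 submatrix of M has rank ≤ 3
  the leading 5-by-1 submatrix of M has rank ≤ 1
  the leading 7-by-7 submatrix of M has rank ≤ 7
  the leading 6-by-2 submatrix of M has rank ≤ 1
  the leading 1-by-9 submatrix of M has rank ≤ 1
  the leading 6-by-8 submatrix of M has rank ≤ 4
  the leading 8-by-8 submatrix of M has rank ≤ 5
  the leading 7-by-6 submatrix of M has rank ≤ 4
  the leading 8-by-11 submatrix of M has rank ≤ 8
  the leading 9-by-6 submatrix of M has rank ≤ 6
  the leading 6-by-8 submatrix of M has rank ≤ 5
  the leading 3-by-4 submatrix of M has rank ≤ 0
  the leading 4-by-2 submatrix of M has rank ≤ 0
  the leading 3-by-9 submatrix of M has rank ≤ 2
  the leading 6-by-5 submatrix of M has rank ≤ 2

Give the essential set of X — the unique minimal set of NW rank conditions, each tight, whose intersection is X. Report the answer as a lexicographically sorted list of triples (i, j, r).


Reconstructing r_w from the 21 given conditions:

  row 1: 0, 0, 0, 0, 0, 0, 1, 1, 1, 1, 1
  row 2: 0, 0, 0, 0, 0, 1, 2, 2, 2, 2, 2
  row 3: 0, 0, 0, 0, 0, 1, 2, 2, 2, 3, 3
  row 4: 0, 0, 1, 1, 1, 2, 3, 3, 3, 4, 4
  row 5: 1, 1, 2, 2, 2, 3, 4, 4, 4, 5, 5
  row 6: 1, 1, 2, 2, 2, 3, 4, 4, 5, 6, 6
  row 7: 1, 2, 3, 3, 3, 4, 5, 5, 6, 7, 7
  row 8: 1, 2, 3, 3, 3, 4, 5, 5, 6, 7, 8
  row 9: 1, 2, 3, 3, 4, 5, 6, 6, 7, 8, 9
  row 10: 1, 2, 3, 4, 5, 6, 7, 7, 8, 9, 10
  row 11: 1, 2, 3, 4, 5, 6, 7, 8, 9, 10, 11

giving w = (7, 6, 10, 3, 1, 9, 2, 11, 5, 4, 8) via Δ²R.

|D(w)|=28, |Ess(w)|=10:

[(1, 6, 0), (3, 5, 0), (3, 9, 2), (4, 2, 0), (6, 2, 1), (6, 5, 2), (6, 8, 4), (8, 5, 3), (8, 8, 5), (9, 4, 3)]


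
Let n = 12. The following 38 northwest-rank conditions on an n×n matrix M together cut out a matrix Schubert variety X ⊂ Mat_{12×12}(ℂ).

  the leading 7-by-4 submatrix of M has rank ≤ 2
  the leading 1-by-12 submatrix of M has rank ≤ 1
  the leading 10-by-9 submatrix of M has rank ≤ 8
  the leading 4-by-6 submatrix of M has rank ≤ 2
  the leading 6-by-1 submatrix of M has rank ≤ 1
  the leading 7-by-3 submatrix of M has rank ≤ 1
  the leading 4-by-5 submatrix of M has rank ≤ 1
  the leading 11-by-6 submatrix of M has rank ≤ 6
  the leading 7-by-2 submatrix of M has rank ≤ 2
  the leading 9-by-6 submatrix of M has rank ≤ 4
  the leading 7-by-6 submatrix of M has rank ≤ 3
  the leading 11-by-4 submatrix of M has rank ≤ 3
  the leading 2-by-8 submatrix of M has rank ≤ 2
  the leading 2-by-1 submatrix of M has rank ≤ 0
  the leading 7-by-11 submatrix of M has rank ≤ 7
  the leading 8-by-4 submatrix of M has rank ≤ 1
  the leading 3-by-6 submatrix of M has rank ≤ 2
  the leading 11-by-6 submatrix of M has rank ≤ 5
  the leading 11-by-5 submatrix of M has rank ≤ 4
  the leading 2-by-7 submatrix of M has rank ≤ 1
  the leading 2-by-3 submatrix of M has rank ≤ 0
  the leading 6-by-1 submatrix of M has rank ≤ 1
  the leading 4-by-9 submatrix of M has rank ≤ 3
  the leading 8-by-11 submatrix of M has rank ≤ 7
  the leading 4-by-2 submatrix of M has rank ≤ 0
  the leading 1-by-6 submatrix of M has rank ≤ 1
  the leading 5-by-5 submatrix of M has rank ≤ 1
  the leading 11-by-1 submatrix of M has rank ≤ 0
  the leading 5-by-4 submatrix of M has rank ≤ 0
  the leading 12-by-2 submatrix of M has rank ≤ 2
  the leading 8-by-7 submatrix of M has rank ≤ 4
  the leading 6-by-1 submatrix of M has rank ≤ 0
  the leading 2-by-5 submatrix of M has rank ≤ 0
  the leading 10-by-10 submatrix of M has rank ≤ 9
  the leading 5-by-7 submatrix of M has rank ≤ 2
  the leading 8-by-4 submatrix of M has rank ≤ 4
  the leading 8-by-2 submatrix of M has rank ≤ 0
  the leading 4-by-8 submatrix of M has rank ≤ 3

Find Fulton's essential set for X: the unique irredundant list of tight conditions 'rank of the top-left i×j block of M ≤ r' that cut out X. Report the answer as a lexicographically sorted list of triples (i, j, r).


Rank table r_w(12×12) implied by the 38 constraints:

  row 1: 0 | 0 | 0 | 0 | 0 | 1 | 1 | 1 | 1 | 1 | 1 | 1
  row 2: 0 | 0 | 0 | 0 | 0 | 1 | 1 | 2 | 2 | 2 | 2 | 2
  row 3: 0 | 0 | 0 | 0 | 1 | 2 | 2 | 3 | 3 | 3 | 3 | 3
  row 4: 0 | 0 | 0 | 0 | 1 | 2 | 2 | 3 | 3 | 4 | 4 | 4
  row 5: 0 | 0 | 0 | 0 | 1 | 2 | 2 | 3 | 4 | 5 | 5 | 5
  row 6: 0 | 0 | 1 | 1 | 2 | 3 | 3 | 4 | 5 | 6 | 6 | 6
  row 7: 0 | 0 | 1 | 1 | 2 | 3 | 4 | 5 | 6 | 7 | 7 | 7
  row 8: 0 | 0 | 1 | 1 | 2 | 3 | 4 | 5 | 6 | 7 | 7 | 8
  row 9: 0 | 1 | 2 | 2 | 3 | 4 | 5 | 6 | 7 | 8 | 8 | 9
  row 10: 0 | 1 | 2 | 3 | 4 | 5 | 6 | 7 | 8 | 9 | 9 | 10
  row 11: 0 | 1 | 2 | 3 | 4 | 5 | 6 | 7 | 8 | 9 | 10 | 11
  row 12: 1 | 2 | 3 | 4 | 5 | 6 | 7 | 8 | 9 | 10 | 11 | 12

the unique w with this rank table is (6, 8, 5, 10, 9, 3, 7, 12, 2, 4, 11, 1).

D(w) has 38 cells with 9 SE-corners; essential set:

[(2, 5, 0), (2, 7, 1), (4, 9, 3), (5, 4, 0), (5, 7, 2), (8, 2, 0), (8, 4, 1), (8, 11, 7), (11, 1, 0)]


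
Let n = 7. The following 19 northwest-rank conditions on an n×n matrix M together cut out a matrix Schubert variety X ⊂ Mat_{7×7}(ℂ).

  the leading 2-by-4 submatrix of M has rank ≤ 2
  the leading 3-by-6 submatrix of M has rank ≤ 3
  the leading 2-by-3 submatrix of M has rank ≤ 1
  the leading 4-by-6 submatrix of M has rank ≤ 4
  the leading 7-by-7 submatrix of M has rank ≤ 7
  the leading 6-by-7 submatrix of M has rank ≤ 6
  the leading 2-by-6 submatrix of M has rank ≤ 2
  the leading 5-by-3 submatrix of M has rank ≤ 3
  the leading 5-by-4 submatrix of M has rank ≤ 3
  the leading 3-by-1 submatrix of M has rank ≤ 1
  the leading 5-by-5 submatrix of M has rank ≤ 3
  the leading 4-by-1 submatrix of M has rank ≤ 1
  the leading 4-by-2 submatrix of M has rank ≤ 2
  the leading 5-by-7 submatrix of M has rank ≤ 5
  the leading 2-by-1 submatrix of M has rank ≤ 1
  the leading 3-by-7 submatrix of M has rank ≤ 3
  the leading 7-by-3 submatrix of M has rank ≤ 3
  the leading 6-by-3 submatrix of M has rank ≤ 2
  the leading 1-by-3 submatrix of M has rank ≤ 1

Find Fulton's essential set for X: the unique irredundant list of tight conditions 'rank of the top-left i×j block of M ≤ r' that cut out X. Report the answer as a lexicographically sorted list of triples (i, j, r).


Reconstructing r_w from the 19 given conditions:

  R[1]: 1 | 1 | 1 | 1 | 1 | 1 | 1
  R[2]: 1 | 1 | 1 | 2 | 2 | 2 | 2
  R[3]: 1 | 2 | 2 | 3 | 3 | 3 | 3
  R[4]: 1 | 2 | 2 | 3 | 3 | 4 | 4
  R[5]: 1 | 2 | 2 | 3 | 3 | 4 | 5
  R[6]: 1 | 2 | 2 | 3 | 4 | 5 | 6
  R[7]: 1 | 2 | 3 | 4 | 5 | 6 | 7

reading off 1-entries of Δ²R: w = (1, 4, 2, 6, 7, 5, 3).

D(w) has 7 cells with 3 SE-corners; essential set:

[(2, 3, 1), (5, 5, 3), (6, 3, 2)]


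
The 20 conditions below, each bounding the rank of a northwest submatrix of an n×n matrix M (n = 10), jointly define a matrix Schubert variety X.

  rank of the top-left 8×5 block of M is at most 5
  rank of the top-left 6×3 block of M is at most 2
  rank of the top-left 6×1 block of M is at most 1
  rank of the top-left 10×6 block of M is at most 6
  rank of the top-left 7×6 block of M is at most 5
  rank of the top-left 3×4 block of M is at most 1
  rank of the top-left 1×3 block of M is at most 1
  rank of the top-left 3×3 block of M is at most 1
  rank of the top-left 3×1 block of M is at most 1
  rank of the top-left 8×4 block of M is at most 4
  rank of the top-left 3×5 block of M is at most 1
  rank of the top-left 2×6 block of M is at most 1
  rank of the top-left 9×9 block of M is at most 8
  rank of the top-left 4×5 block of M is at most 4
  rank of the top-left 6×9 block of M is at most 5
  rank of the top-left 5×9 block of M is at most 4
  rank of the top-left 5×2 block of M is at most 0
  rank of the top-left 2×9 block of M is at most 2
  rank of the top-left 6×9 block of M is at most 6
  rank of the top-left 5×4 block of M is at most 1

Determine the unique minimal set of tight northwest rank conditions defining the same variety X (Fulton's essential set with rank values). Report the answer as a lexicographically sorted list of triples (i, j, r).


Reconstructing r_w from the 20 given conditions:

  row 1: 0  0  1  1  1  1  1  1  1  1
  row 2: 0  0  1  1  1  1  2  2  2  2
  row 3: 0  0  1  1  1  2  3  3  3  3
  row 4: 0  0  1  1  2  3  4  4  4  4
  row 5: 0  0  1  1  2  3  4  4  4  5
  row 6: 1  1  2  2  3  4  5  5  5  6
  row 7: 1  2  3  3  4  5  6  6  6  7
  row 8: 1  2  3  4  5  6  7  7  7  8
  row 9: 1  2  3  4  5  6  7  8  8  9
  row 10: 1  2  3  4  5  6  7  8  9  10

the unique w with this rank table is (3, 7, 6, 5, 10, 1, 2, 4, 8, 9).

Fulton essential set (5 of the 19 Rothe cells):

[(2, 6, 1), (3, 5, 1), (5, 2, 0), (5, 4, 1), (5, 9, 4)]


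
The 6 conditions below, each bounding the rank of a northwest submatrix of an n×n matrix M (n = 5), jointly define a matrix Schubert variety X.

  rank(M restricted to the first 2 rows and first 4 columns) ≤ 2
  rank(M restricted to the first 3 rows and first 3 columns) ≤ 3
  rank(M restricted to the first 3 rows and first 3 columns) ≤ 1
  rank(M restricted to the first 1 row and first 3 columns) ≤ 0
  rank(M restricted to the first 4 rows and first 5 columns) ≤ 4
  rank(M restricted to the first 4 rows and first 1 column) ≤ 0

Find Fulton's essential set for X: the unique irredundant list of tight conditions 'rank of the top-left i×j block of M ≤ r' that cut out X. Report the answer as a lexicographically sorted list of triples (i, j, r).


The tightest implied rank at each (i,j), from the 6 conditions:

  R[1]: 0  0  0  1  1
  R[2]: 0  1  1  2  2
  R[3]: 0  1  1  2  3
  R[4]: 0  1  2  3  4
  R[5]: 1  2  3  4  5

so w = (4, 2, 5, 3, 1).

Fulton essential set (3 of the 7 Rothe cells):

[(1, 3, 0), (3, 3, 1), (4, 1, 0)]


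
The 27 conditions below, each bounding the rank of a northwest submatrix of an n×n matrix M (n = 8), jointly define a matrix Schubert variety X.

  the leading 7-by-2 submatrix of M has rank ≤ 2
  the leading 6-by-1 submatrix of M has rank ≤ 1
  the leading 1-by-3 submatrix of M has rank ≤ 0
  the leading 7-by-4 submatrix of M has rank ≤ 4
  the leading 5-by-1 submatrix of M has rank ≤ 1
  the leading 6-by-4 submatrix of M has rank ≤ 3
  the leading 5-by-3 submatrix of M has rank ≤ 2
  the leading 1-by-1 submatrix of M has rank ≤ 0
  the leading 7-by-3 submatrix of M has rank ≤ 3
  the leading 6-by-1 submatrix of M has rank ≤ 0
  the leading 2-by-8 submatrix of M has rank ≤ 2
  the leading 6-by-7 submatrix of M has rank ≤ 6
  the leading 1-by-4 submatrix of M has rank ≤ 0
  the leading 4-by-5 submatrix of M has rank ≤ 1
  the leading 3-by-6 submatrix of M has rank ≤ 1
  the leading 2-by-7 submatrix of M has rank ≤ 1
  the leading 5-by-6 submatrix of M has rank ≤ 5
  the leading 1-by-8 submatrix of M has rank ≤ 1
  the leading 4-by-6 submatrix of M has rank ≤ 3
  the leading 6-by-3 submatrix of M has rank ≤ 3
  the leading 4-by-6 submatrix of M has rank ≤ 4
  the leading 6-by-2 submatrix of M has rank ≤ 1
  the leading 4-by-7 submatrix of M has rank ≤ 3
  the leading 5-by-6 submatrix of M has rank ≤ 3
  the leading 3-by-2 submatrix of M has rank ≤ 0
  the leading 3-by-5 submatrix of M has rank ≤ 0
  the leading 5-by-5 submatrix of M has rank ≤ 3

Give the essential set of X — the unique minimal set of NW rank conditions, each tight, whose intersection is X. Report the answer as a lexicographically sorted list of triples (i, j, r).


Rank table r_w(8×8) implied by the 27 constraints:

  row 1: 0 | 0 | 0 | 0 | 0 | 1 | 1 | 1
  row 2: 0 | 0 | 0 | 0 | 0 | 1 | 1 | 2
  row 3: 0 | 0 | 0 | 0 | 0 | 1 | 2 | 3
  row 4: 0 | 1 | 1 | 1 | 1 | 2 | 3 | 4
  row 5: 0 | 1 | 2 | 2 | 2 | 3 | 4 | 5
  row 6: 0 | 1 | 2 | 3 | 3 | 4 | 5 | 6
  row 7: 1 | 2 | 3 | 4 | 4 | 5 | 6 | 7
  row 8: 1 | 2 | 3 | 4 | 5 | 6 | 7 | 8

hence w(1..8) = (6, 8, 7, 2, 3, 4, 1, 5).

3 SE-corners of the 19-cell Rothe diagram give Ess(w):

[(2, 7, 1), (3, 5, 0), (6, 1, 0)]


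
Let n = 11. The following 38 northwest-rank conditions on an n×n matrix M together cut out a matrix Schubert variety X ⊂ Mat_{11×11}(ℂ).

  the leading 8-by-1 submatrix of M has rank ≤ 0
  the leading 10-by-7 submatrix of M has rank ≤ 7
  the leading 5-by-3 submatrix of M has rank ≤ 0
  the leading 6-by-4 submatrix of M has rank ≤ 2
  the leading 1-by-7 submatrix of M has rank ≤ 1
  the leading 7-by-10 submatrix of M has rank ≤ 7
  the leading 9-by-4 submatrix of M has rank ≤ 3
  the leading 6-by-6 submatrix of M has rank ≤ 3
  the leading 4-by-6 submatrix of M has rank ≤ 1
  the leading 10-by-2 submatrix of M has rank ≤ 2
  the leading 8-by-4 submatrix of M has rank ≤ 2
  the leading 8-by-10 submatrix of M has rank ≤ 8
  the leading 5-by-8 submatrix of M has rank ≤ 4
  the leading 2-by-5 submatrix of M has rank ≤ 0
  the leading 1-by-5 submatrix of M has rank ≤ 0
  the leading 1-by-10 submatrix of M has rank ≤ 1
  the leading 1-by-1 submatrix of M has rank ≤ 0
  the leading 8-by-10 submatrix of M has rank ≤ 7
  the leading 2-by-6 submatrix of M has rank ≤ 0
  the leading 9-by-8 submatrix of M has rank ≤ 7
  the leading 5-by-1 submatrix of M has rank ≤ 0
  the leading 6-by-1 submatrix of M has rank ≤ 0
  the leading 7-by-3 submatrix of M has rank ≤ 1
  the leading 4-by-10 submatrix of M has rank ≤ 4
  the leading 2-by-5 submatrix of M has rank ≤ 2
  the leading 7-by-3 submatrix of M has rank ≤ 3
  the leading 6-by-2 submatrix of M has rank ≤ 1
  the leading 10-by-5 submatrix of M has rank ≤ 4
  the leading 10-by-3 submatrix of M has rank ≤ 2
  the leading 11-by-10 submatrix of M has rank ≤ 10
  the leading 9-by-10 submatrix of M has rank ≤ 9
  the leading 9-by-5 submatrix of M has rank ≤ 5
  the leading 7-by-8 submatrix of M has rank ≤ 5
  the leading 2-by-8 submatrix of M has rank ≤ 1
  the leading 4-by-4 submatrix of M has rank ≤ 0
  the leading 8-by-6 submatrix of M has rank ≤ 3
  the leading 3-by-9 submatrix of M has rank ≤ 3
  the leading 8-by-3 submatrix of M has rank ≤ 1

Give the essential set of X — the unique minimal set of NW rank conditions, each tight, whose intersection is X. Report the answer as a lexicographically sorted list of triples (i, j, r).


Rank table r_w(11×11) implied by the 38 constraints:

  i=1: 0  0  0  0  0  0  1  1  1  1  1
  i=2: 0  0  0  0  0  0  1  1  2  2  2
  i=3: 0  0  0  0  1  1  2  2  3  3  3
  i=4: 0  0  0  0  1  1  2  3  4  4  4
  i=5: 0  0  0  1  2  2  3  4  5  5  5
  i=6: 0  1  1  2  3  3  4  5  6  6  6
  i=7: 0  1  1  2  3  3  4  5  6  7  7
  i=8: 0  1  1  2  3  3  4  5  6  7  8
  i=9: 1  2  2  3  4  4  5  6  7  8  9
  i=10: 1  2  2  3  4  5  6  7  8  9  10
  i=11: 1  2  3  4  5  6  7  8  9  10  11

so w = (7, 9, 5, 8, 4, 2, 10, 11, 1, 6, 3).

Rothe diagram D(w) (33 cells), 9 SE-corners (essential conditions):

[(2, 6, 0), (2, 8, 1), (4, 4, 0), (4, 6, 1), (5, 3, 0), (8, 1, 0), (8, 3, 1), (8, 6, 3), (10, 3, 2)]


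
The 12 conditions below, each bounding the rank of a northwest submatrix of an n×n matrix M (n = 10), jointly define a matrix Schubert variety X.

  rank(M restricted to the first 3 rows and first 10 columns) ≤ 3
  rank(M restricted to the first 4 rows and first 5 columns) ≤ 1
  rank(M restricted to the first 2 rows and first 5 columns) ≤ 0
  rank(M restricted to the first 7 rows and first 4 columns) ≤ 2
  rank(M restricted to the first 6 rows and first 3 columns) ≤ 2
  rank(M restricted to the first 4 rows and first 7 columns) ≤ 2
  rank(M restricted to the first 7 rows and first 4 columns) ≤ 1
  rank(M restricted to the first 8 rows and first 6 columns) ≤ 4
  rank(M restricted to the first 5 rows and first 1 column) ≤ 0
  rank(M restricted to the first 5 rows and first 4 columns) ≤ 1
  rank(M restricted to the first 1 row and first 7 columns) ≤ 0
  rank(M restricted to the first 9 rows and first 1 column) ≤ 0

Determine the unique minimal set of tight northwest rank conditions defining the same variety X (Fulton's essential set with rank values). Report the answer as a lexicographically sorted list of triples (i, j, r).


Propagating the 12 rank bounds to every northwest block:

  i=1: 0  0  0  0  0  0  0  1  1  1
  i=2: 0  0  0  0  0  1  1  2  2  2
  i=3: 0  1  1  1  1  2  2  3  3  3
  i=4: 0  1  1  1  1  2  2  3  4  4
  i=5: 0  1  1  1  2  3  3  4  5  5
  i=6: 0  1  1  1  2  3  4  5  6  6
  i=7: 0  1  1  1  2  3  4  5  6  7
  i=8: 0  1  2  2  3  4  5  6  7  8
  i=9: 0  1  2  3  4  5  6  7  8  9
  i=10: 1  2  3  4  5  6  7  8  9  10

reading off 1-entries of Δ²R: w = (8, 6, 2, 9, 5, 7, 10, 3, 4, 1).

|D(w)|=29, |Ess(w)|=6:

[(1, 7, 0), (2, 5, 0), (4, 5, 1), (4, 7, 2), (7, 4, 1), (9, 1, 0)]


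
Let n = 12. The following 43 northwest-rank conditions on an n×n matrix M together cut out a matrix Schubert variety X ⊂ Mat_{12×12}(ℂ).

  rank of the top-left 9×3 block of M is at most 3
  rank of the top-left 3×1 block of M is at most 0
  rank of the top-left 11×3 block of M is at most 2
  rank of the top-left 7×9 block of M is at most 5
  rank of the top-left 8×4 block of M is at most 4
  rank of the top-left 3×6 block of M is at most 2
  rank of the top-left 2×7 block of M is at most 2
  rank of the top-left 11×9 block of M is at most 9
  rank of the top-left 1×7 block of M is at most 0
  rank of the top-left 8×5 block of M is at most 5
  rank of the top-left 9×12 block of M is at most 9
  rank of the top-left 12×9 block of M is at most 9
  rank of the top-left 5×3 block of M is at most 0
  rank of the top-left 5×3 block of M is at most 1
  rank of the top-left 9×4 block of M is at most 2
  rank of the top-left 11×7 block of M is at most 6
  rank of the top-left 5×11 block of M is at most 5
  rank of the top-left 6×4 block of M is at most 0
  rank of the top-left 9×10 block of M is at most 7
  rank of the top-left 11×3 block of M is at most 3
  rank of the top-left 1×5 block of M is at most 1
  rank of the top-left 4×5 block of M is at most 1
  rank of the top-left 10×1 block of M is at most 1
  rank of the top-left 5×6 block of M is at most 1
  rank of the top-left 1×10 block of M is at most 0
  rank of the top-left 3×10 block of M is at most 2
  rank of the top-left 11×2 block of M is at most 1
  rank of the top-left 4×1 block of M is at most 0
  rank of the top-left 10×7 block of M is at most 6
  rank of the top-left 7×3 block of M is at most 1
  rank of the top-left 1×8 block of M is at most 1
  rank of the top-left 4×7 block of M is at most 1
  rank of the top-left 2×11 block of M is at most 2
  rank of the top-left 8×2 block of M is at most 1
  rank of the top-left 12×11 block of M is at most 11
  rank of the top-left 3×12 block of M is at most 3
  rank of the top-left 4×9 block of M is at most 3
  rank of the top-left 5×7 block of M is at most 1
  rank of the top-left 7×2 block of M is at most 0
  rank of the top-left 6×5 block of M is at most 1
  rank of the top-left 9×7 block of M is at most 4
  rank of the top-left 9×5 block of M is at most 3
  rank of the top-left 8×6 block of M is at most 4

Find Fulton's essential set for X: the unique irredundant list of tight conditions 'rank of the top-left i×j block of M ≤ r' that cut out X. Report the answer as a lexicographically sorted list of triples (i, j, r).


Propagating the 43 rank bounds to every northwest block:

  row 1: 0 | 0 | 0 | 0 | 0 | 0 | 0 | 0 | 0 | 0 | 1 | 1
  row 2: 0 | 0 | 0 | 0 | 1 | 1 | 1 | 1 | 1 | 1 | 2 | 2
  row 3: 0 | 0 | 0 | 0 | 1 | 1 | 1 | 2 | 2 | 2 | 3 | 3
  row 4: 0 | 0 | 0 | 0 | 1 | 1 | 1 | 2 | 3 | 3 | 4 | 4
  row 5: 0 | 0 | 0 | 0 | 1 | 1 | 1 | 2 | 3 | 4 | 5 | 5
  row 6: 0 | 0 | 0 | 0 | 1 | 2 | 2 | 3 | 4 | 5 | 6 | 6
  row 7: 0 | 0 | 1 | 1 | 2 | 3 | 3 | 4 | 5 | 6 | 7 | 7
  row 8: 1 | 1 | 2 | 2 | 3 | 4 | 4 | 5 | 6 | 7 | 8 | 8
  row 9: 1 | 1 | 2 | 2 | 3 | 4 | 4 | 5 | 6 | 7 | 8 | 9
  row 10: 1 | 1 | 2 | 3 | 4 | 5 | 5 | 6 | 7 | 8 | 9 | 10
  row 11: 1 | 1 | 2 | 3 | 4 | 5 | 6 | 7 | 8 | 9 | 10 | 11
  row 12: 1 | 2 | 3 | 4 | 5 | 6 | 7 | 8 | 9 | 10 | 11 | 12

the unique w with this rank table is (11, 5, 8, 9, 10, 6, 3, 1, 12, 4, 7, 2).

Rothe diagram D(w) (43 cells), 7 SE-corners (essential conditions):

[(1, 10, 0), (5, 7, 1), (6, 4, 0), (7, 2, 0), (9, 4, 2), (9, 7, 4), (11, 2, 1)]


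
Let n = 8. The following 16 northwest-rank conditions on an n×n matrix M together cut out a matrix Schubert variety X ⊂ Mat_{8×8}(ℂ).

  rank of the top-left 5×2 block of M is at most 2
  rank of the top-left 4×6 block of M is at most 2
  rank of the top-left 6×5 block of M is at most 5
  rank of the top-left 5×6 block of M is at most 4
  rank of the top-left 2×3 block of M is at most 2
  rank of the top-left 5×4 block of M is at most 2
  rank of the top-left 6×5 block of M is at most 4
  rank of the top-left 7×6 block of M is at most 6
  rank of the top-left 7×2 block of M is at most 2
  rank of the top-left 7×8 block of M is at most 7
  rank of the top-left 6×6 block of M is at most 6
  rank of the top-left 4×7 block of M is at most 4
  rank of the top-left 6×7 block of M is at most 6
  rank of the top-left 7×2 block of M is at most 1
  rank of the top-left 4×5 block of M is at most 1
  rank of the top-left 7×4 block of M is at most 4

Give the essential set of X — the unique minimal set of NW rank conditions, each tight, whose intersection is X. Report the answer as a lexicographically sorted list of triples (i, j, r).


Computing R[i][j] = min implied NW-rank bound (n=8, 16 conditions):

  1, 1, 1, 1, 1, 1, 1, 1
  1, 1, 1, 1, 1, 2, 2, 2
  1, 1, 1, 1, 1, 2, 3, 3
  1, 1, 1, 1, 1, 2, 3, 4
  1, 1, 2, 2, 2, 3, 4, 5
  1, 1, 2, 3, 3, 4, 5, 6
  1, 1, 2, 3, 4, 5, 6, 7
  1, 2, 3, 4, 5, 6, 7, 8

hence w(1..8) = (1, 6, 7, 8, 3, 4, 5, 2).

ℓ(w)=15; the 2 essential cells (i,j,r):

[(4, 5, 1), (7, 2, 1)]


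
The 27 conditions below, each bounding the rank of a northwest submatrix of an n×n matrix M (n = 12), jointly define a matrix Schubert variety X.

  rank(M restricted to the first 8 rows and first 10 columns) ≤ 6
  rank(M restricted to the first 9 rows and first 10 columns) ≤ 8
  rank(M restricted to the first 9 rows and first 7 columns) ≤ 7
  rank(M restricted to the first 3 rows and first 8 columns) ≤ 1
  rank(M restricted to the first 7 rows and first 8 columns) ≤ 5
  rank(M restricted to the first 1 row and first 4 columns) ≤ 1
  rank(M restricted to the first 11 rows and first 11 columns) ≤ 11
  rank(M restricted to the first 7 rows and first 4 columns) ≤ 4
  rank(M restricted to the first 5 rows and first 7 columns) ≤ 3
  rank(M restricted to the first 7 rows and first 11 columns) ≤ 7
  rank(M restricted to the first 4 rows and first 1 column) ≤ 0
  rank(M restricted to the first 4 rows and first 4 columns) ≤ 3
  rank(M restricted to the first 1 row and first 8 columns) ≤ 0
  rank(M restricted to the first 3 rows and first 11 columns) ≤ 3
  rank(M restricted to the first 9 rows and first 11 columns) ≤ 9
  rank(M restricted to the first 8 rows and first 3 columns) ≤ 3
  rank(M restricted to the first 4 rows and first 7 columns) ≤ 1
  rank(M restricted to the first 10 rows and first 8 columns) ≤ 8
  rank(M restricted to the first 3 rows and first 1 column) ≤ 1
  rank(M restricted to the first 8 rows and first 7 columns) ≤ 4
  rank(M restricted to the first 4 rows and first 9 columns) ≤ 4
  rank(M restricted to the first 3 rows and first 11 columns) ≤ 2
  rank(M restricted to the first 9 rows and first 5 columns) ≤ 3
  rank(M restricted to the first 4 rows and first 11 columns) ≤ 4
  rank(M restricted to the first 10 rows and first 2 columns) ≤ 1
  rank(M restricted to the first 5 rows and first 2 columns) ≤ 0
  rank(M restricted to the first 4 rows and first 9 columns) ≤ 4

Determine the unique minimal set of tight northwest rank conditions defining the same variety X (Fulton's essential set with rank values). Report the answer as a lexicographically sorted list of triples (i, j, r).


Rank table r_w(12×12) implied by the 27 constraints:

  row 1: 0, 0, 0, 0, 0, 0, 0, 0, 1, 1, 1, 1
  row 2: 0, 0, 1, 1, 1, 1, 1, 1, 2, 2, 2, 2
  row 3: 0, 0, 1, 1, 1, 1, 1, 1, 2, 2, 2, 3
  row 4: 0, 0, 1, 1, 1, 1, 1, 2, 3, 3, 3, 4
  row 5: 0, 0, 1, 2, 2, 2, 2, 3, 4, 4, 4, 5
  row 6: 1, 1, 2, 3, 3, 3, 3, 4, 5, 5, 5, 6
  row 7: 1, 1, 2, 3, 3, 4, 4, 5, 6, 6, 6, 7
  row 8: 1, 1, 2, 3, 3, 4, 4, 5, 6, 6, 7, 8
  row 9: 1, 1, 2, 3, 3, 4, 5, 6, 7, 7, 8, 9
  row 10: 1, 1, 2, 3, 4, 5, 6, 7, 8, 8, 9, 10
  row 11: 1, 2, 3, 4, 5, 6, 7, 8, 9, 9, 10, 11
  row 12: 1, 2, 3, 4, 5, 6, 7, 8, 9, 10, 11, 12

reading off 1-entries of Δ²R: w = (9, 3, 12, 8, 4, 1, 6, 11, 7, 5, 2, 10).

Fulton essential set (9 of the 36 Rothe cells):

[(1, 8, 0), (3, 8, 1), (3, 11, 2), (4, 7, 1), (5, 2, 0), (8, 7, 4), (8, 10, 6), (9, 5, 3), (10, 2, 1)]


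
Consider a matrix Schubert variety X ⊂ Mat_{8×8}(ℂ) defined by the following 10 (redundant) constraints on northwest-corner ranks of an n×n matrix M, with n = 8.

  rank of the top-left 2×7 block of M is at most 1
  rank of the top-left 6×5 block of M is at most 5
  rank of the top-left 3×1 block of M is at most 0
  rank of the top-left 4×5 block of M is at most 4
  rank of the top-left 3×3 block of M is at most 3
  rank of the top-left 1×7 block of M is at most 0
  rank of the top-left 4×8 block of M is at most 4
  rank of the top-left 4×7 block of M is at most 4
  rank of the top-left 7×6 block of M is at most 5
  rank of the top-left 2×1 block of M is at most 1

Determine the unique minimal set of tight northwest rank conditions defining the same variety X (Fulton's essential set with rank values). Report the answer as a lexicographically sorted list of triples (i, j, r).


Reconstructing r_w from the 10 given conditions:

  R[1]: 0 | 0 | 0 | 0 | 0 | 0 | 0 | 1
  R[2]: 0 | 1 | 1 | 1 | 1 | 1 | 1 | 2
  R[3]: 0 | 1 | 2 | 2 | 2 | 2 | 2 | 3
  R[4]: 1 | 2 | 3 | 3 | 3 | 3 | 3 | 4
  R[5]: 1 | 2 | 3 | 4 | 4 | 4 | 4 | 5
  R[6]: 1 | 2 | 3 | 4 | 5 | 5 | 5 | 6
  R[7]: 1 | 2 | 3 | 4 | 5 | 5 | 6 | 7
  R[8]: 1 | 2 | 3 | 4 | 5 | 6 | 7 | 8

giving w = (8, 2, 3, 1, 4, 5, 7, 6) via Δ²R.

3 SE-corners of the 10-cell Rothe diagram give Ess(w):

[(1, 7, 0), (3, 1, 0), (7, 6, 5)]


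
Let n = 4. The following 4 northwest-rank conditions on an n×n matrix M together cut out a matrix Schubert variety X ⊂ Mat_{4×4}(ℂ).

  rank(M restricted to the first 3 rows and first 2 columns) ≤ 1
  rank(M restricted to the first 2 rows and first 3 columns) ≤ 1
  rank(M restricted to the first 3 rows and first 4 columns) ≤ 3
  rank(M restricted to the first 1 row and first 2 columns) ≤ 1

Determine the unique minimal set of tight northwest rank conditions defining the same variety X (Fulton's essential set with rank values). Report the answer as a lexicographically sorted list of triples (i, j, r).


Rank table r_w(4×4) implied by the 4 constraints:

  1 | 1 | 1 | 1
  1 | 1 | 1 | 2
  1 | 1 | 2 | 3
  1 | 2 | 3 | 4

hence w(1..4) = (1, 4, 3, 2).

D(w) has 3 cells with 2 SE-corners; essential set:

[(2, 3, 1), (3, 2, 1)]


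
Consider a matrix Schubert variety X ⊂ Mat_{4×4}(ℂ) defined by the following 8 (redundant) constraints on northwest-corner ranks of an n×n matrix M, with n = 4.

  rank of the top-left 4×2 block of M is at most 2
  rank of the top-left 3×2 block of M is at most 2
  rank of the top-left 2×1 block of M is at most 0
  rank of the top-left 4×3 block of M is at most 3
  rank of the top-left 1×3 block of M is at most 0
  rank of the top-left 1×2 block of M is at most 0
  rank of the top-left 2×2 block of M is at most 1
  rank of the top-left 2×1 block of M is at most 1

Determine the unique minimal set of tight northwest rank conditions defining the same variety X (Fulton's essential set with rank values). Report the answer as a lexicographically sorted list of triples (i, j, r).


Recovering R(i,j) via the rank-extension bound from the 8 conditions:

  0 | 0 | 0 | 1
  0 | 1 | 1 | 2
  1 | 2 | 2 | 3
  1 | 2 | 3 | 4

hence w(1..4) = (4, 2, 1, 3).

2 SE-corners of the 4-cell Rothe diagram give Ess(w):

[(1, 3, 0), (2, 1, 0)]


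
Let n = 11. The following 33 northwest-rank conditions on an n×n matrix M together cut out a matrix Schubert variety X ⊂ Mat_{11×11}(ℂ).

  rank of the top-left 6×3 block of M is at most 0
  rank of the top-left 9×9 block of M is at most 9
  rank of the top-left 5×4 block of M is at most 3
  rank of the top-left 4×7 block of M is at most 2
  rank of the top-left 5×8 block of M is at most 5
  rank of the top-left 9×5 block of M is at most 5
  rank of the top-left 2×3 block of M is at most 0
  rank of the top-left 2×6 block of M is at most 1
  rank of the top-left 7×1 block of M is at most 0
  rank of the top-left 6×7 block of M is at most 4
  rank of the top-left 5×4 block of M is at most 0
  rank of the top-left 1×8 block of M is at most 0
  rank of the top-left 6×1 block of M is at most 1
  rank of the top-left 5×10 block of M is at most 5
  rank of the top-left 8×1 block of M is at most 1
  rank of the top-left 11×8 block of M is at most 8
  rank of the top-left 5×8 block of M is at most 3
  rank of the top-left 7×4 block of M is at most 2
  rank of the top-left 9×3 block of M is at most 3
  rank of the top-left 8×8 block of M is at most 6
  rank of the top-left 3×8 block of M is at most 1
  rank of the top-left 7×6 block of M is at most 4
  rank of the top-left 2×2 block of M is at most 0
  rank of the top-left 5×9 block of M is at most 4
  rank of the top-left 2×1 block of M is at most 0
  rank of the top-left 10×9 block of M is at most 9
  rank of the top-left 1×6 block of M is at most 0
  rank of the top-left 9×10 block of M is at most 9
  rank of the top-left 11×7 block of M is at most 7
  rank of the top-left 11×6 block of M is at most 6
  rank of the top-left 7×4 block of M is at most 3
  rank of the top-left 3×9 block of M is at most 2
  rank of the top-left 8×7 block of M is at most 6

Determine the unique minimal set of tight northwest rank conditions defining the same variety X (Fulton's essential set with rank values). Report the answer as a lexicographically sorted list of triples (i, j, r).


Propagating the 33 rank bounds to every northwest block:

  R[1]: 0  0  0  0  0  0  0  0  1  1  1
  R[2]: 0  0  0  0  1  1  1  1  2  2  2
  R[3]: 0  0  0  0  1  1  1  1  2  3  3
  R[4]: 0  0  0  0  1  2  2  2  3  4  4
  R[5]: 0  0  0  0  1  2  3  3  4  5  5
  R[6]: 0  0  0  1  2  3  4  4  5  6  6
  R[7]: 0  1  1  2  3  4  5  5  6  7  7
  R[8]: 1  2  2  3  4  5  6  6  7  8  8
  R[9]: 1  2  3  4  5  6  7  7  8  9  9
  R[10]: 1  2  3  4  5  6  7  8  9  10  10
  R[11]: 1  2  3  4  5  6  7  8  9  10  11

reading off 1-entries of Δ²R: w = (9, 5, 10, 6, 7, 4, 2, 1, 3, 8, 11).

D(w) has 31 cells with 5 SE-corners; essential set:

[(1, 8, 0), (3, 8, 1), (5, 4, 0), (6, 3, 0), (7, 1, 0)]


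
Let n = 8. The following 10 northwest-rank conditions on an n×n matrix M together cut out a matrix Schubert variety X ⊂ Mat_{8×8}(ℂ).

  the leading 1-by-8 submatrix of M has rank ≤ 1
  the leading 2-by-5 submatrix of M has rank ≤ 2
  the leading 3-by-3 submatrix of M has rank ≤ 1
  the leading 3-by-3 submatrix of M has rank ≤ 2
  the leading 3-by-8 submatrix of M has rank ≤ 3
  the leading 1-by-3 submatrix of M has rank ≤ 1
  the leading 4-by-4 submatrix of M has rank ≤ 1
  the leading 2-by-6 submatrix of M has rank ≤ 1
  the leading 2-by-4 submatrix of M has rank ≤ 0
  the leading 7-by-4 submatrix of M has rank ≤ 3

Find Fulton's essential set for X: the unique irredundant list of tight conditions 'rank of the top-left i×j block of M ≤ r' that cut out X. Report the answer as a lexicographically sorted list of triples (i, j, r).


Recovering R(i,j) via the rank-extension bound from the 10 conditions:

  row 1: 0  0  0  0  1  1  1  1
  row 2: 0  0  0  0  1  1  2  2
  row 3: 1  1  1  1  2  2  3  3
  row 4: 1  1  1  1  2  3  4  4
  row 5: 1  2  2  2  3  4  5  5
  row 6: 1  2  3  3  4  5  6  6
  row 7: 1  2  3  3  4  5  6  7
  row 8: 1  2  3  4  5  6  7  8

reading off 1-entries of Δ²R: w = (5, 7, 1, 6, 2, 3, 8, 4).

Rothe diagram D(w) (13 cells), 4 SE-corners (essential conditions):

[(2, 4, 0), (2, 6, 1), (4, 4, 1), (7, 4, 3)]


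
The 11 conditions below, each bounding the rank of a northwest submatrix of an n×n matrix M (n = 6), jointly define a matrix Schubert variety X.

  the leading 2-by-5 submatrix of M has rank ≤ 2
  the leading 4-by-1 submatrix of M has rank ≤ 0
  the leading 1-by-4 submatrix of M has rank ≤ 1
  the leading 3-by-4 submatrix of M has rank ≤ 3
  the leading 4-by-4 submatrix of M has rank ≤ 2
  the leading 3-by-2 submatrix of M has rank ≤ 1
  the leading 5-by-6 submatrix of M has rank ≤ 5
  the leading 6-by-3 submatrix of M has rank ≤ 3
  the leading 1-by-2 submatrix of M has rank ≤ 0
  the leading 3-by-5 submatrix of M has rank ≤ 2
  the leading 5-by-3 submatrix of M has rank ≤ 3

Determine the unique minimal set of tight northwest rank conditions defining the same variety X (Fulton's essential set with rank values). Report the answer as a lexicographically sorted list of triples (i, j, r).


Computing R[i][j] = min implied NW-rank bound (n=6, 11 conditions):

  i=1: 0 | 0 | 1 | 1 | 1 | 1
  i=2: 0 | 1 | 2 | 2 | 2 | 2
  i=3: 0 | 1 | 2 | 2 | 2 | 3
  i=4: 0 | 1 | 2 | 2 | 3 | 4
  i=5: 1 | 2 | 3 | 3 | 4 | 5
  i=6: 1 | 2 | 3 | 4 | 5 | 6

so w = (3, 2, 6, 5, 1, 4).

Rothe diagram D(w) (8 cells), 4 SE-corners (essential conditions):

[(1, 2, 0), (3, 5, 2), (4, 1, 0), (4, 4, 2)]


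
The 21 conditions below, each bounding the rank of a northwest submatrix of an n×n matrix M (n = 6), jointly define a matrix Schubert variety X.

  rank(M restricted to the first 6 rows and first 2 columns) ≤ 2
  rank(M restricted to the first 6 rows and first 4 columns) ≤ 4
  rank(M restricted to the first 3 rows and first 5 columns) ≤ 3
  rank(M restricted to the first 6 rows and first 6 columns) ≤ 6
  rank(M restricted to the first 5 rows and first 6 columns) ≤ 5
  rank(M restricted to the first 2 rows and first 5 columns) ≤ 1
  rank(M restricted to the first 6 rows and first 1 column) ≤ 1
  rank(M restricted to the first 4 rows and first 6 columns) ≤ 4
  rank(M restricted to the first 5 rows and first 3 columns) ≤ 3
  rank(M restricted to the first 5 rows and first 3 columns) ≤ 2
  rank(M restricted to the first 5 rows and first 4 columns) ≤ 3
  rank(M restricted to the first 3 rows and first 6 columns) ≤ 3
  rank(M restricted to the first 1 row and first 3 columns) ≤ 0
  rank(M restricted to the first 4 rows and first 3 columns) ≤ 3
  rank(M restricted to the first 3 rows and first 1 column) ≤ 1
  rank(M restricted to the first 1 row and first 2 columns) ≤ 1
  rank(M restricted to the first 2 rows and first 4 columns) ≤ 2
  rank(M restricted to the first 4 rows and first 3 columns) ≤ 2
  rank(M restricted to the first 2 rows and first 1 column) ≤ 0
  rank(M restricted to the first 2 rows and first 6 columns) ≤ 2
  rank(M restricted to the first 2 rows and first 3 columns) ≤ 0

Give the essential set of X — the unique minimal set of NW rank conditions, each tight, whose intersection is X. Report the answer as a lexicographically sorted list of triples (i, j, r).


Propagating the 21 rank bounds to every northwest block:

  i=1: 0 0 0 1 1 1
  i=2: 0 0 0 1 1 2
  i=3: 1 1 1 2 2 3
  i=4: 1 2 2 3 3 4
  i=5: 1 2 2 3 4 5
  i=6: 1 2 3 4 5 6

giving w = (4, 6, 1, 2, 5, 3) via Δ²R.

D(w) has 8 cells with 3 SE-corners; essential set:

[(2, 3, 0), (2, 5, 1), (5, 3, 2)]
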